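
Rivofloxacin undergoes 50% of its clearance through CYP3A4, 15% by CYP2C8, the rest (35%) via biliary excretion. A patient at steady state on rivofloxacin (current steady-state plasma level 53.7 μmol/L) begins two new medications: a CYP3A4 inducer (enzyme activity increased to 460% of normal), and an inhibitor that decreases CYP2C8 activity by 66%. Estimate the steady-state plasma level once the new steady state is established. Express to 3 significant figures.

The CYP3A4 pathway (50% of clearance) rises to 4.6× activity: 0.5 × 4.6 = 2.3.
The CYP2C8 pathway (15% of clearance) is reduced to 0.34× activity: 0.15 × 0.34 = 0.051.
Non-CYP routes (35%) are unchanged.
New clearance relative to baseline: 2.3 + 0.051 + 0.35 = 2.701.
New steady-state plasma level = 53.7 / 2.701 = 19.9 μmol/L (concentration scales inversely with clearance).

19.9 μmol/L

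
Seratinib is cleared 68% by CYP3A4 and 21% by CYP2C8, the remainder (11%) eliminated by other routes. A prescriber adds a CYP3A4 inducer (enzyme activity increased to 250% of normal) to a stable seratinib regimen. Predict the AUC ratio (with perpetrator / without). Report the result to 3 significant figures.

The CYP3A4 pathway (68% of clearance) is boosted to 2.5× activity: 0.68 × 2.5 = 1.7.
CYP2C8 (21%) and the residual 11% are unaffected.
Relative clearance = 1.7 + 0.21 + 0.11 = 2.02.
AUC is inversely proportional to clearance, so the fold-change is 1 / 2.02 = 0.495.

0.495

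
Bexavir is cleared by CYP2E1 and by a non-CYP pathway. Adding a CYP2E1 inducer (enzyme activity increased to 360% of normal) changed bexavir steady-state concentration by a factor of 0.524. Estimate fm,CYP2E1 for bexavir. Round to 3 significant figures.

0.349

Let fm be the CYP2E1 fraction. New clearance relative to baseline = fm × 3.6 + (1 − fm).
Steady-state concentration ratio = 1 / (new CL fraction), so new CL fraction = 1 / 0.524 = 1.908.
fm × 3.6 + 1 − fm = 1.908  ⇒  fm × (3.6 − 1) = 0.9084  ⇒  fm = 0.349.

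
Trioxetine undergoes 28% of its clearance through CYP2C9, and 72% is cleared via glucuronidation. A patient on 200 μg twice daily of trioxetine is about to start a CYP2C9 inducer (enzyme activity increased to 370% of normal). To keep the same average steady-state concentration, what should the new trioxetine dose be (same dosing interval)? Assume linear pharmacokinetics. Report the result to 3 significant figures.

CYP2C9: 0.28 × 3.7 = 1.036
Other: 0.72 (unchanged)
CL_new/CL_old = 1.036 + 0.72 = 1.756.
Exposure is unchanged when dose changes in proportion to clearance. New dose = 200 μg × 1.756 = 351 μg.

351 μg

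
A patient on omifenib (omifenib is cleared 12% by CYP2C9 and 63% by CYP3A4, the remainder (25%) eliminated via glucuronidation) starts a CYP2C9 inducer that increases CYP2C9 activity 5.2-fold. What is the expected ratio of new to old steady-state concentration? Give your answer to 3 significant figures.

0.665

CYP2C9: 0.12 × 5.2 = 0.624
CYP3A4: 0.63 (unchanged)
Other: 0.25 (unchanged)
New clearance relative to baseline: 0.624 + 0.63 + 0.25 = 1.504.
Since steady-state concentration ∝ 1/CL, the ratio is 1 / 1.504 = 0.665.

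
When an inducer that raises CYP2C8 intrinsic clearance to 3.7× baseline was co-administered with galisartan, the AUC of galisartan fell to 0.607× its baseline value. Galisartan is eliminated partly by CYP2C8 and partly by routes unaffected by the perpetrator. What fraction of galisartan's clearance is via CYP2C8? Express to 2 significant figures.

0.24

Write x for the fraction cleared via CYP2C8. The observed AUC change means clearance rose to 1/0.607 = 1.647 of baseline.
Setting x·3.7 + (1 − x) = 1.647 and solving: x = (1.647 − 1)/(3.7 − 1) = 0.24.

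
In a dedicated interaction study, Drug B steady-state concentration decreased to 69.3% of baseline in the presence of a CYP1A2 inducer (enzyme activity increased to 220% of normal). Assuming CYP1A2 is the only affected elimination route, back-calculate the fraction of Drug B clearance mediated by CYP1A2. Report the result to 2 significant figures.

0.37

Let x = fm,CYP1A2. Because steady-state concentration ∝ 1/CL, relative clearance rose to 1/0.693 = 1.443.
Only the CYP1A2 route changed, so 1.443 = x·2.2 + (1 − x), giving x = 0.37.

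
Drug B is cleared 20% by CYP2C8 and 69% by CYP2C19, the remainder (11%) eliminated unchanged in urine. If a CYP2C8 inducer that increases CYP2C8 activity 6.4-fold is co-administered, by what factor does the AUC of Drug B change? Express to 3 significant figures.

The CYP2C8 pathway (20% of clearance) is boosted to 6.4× activity: 0.2 × 6.4 = 1.28.
CYP2C19 (69%) and the residual 11% are unaffected.
CL_new/CL_old = 1.28 + 0.69 + 0.11 = 2.08.
AUC ratio = CL_old/CL_new = 1 / 2.08 = 0.481.

0.481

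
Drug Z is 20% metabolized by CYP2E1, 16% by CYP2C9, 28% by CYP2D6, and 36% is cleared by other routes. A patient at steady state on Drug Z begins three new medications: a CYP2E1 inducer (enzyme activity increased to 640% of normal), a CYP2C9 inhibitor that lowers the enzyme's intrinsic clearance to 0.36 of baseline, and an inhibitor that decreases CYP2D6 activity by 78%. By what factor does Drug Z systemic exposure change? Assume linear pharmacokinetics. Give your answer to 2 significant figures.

0.57

The CYP2E1 pathway (20% of clearance) increases to 6.4× activity: 0.2 × 6.4 = 1.28.
The CYP2C9 pathway (16% of clearance) is reduced to 0.36× activity: 0.16 × 0.36 = 0.0576.
The CYP2D6 pathway (28% of clearance) drops to 0.22× activity: 0.28 × 0.22 = 0.0616.
Non-CYP routes (36%) are unchanged.
Relative clearance = 1.28 + 0.0576 + 0.0616 + 0.36 = 1.7592.
Because systemic exposure varies inversely with clearance, the combined effect is 1 / 1.7592 = 0.57.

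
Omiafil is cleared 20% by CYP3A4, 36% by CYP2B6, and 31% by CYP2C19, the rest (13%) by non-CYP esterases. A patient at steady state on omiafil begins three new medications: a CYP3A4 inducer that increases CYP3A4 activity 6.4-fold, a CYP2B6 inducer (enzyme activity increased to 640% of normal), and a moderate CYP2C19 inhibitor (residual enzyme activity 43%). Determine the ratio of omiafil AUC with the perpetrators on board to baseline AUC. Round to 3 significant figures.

The CYP3A4 pathway (20% of clearance) increases to 6.4× activity: 0.2 × 6.4 = 1.28.
The CYP2B6 pathway (36% of clearance) rises to 6.4× activity: 0.36 × 6.4 = 2.304.
The CYP2C19 pathway (31% of clearance) is reduced to 0.43× activity: 0.31 × 0.43 = 0.1333.
Non-CYP routes (13%) are unchanged.
CL_new/CL_old = 1.28 + 2.304 + 0.1333 + 0.13 = 3.8473.
Because AUC varies inversely with clearance, the combined effect is 1 / 3.8473 = 0.260.

0.260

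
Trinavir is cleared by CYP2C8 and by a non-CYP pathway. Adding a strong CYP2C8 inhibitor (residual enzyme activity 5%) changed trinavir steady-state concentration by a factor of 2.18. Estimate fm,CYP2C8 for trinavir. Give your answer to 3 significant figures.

Let x = fm,CYP2C8. Because steady-state concentration ∝ 1/CL, relative clearance fell to 1/2.18 = 0.4587.
Setting x·0.05 + (1 − x) = 0.4587 and solving: x = (0.4587 − 1)/(0.05 − 1) = 0.570.

0.570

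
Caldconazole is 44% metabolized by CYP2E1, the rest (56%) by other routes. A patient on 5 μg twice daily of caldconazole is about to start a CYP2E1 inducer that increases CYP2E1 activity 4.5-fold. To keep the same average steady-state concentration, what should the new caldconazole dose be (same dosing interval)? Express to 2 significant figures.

13 μg

The CYP2E1 pathway (44% of clearance) rises to 4.5× activity: 0.44 × 4.5 = 1.98.
Non-CYP routes (56%) are unchanged.
Relative clearance = 1.98 + 0.56 = 2.54.
To maintain the same steady-state level, dose must scale with clearance: new dose = 5 × 2.54 = 13 μg.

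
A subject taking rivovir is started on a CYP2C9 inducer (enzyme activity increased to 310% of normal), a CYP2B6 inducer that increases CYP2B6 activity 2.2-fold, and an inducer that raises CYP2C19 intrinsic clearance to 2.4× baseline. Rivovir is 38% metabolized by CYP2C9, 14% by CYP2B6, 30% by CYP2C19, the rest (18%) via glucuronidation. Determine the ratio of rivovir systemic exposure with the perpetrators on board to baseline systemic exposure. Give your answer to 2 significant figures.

The CYP2C9 pathway (38% of clearance) is boosted to 3.1× activity: 0.38 × 3.1 = 1.178.
The CYP2B6 pathway (14% of clearance) rises to 2.2× activity: 0.14 × 2.2 = 0.308.
The CYP2C19 pathway (30% of clearance) increases to 2.4× activity: 0.3 × 2.4 = 0.72.
Non-CYP routes (18%) are unchanged.
CL_new/CL_old = 1.178 + 0.308 + 0.72 + 0.18 = 2.386.
Systemic exposure ∝ 1/CL: fold-change = 1 / 2.386 = 0.42.

0.42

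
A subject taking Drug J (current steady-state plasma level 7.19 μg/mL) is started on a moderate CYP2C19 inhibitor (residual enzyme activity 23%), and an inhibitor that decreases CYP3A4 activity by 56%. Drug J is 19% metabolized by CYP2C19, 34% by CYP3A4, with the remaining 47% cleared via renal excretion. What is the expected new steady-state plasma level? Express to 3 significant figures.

The CYP2C19 pathway (19% of clearance) drops to 0.23× activity: 0.19 × 0.23 = 0.0437.
The CYP3A4 pathway (34% of clearance) drops to 0.44× activity: 0.34 × 0.44 = 0.1496.
The remaining 47% of clearance is unaffected.
CL_new/CL_old = 0.0437 + 0.1496 + 0.47 = 0.6633.
Dividing the baseline by the relative clearance: 7.19 / 0.6633 = 10.8 μg/mL.

10.8 μg/mL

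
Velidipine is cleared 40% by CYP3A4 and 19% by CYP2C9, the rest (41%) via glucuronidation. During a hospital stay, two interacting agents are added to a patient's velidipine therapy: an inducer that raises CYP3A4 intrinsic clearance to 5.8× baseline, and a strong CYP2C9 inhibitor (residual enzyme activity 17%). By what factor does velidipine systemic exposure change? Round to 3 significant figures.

0.362

CYP3A4: 0.4 × 5.8 = 2.32
CYP2C9: 0.19 × 0.17 = 0.0323
Other: 0.41 (unchanged)
Relative clearance = 2.32 + 0.0323 + 0.41 = 2.7623.
Because systemic exposure varies inversely with clearance, the combined effect is 1 / 2.7623 = 0.362.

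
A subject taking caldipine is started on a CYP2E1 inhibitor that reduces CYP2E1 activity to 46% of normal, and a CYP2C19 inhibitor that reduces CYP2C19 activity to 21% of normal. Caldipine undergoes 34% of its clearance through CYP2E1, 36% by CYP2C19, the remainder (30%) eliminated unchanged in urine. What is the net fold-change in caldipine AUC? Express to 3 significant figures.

The CYP2E1 pathway (34% of clearance) falls to 0.46× activity: 0.34 × 0.46 = 0.1564.
The CYP2C19 pathway (36% of clearance) drops to 0.21× activity: 0.36 × 0.21 = 0.0756.
The remaining 30% of clearance is unaffected.
Relative clearance = 0.1564 + 0.0756 + 0.3 = 0.532.
Because AUC varies inversely with clearance, the combined effect is 1 / 0.532 = 1.88.

1.88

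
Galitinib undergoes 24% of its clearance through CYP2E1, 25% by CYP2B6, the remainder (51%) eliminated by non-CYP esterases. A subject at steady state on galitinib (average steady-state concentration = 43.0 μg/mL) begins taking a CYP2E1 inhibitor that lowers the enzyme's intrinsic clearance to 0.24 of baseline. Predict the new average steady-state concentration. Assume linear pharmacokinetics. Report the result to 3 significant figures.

The CYP2E1 pathway (24% of clearance) falls to 0.24× activity: 0.24 × 0.24 = 0.0576.
CYP2B6 (25%) and the residual 51% are unaffected.
Relative clearance = 0.0576 + 0.25 + 0.51 = 0.8176.
Average steady-state concentration ∝ 1/CL, so new value = 43.0 / 0.8176 = 52.6 μg/mL.

52.6 μg/mL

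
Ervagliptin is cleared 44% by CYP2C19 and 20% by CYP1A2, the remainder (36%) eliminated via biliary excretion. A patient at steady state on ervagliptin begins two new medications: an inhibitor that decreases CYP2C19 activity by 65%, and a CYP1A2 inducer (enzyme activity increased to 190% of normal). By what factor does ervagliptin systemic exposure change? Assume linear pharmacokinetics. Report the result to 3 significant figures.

The CYP2C19 pathway (44% of clearance) falls to 0.35× activity: 0.44 × 0.35 = 0.154.
The CYP1A2 pathway (20% of clearance) rises to 1.9× activity: 0.2 × 1.9 = 0.38.
The remaining 36% of clearance is unaffected.
New clearance relative to baseline: 0.154 + 0.38 + 0.36 = 0.894.
Net systemic exposure ratio = 1 / 0.894 = 1.12.

1.12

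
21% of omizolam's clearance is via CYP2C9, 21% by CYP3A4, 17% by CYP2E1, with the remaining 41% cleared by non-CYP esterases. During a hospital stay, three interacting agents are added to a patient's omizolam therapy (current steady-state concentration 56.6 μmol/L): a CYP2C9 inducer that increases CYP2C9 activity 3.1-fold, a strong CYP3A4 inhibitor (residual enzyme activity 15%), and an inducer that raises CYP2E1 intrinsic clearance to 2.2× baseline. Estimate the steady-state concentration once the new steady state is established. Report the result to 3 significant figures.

38.6 μmol/L

The CYP2C9 pathway (21% of clearance) rises to 3.1× activity: 0.21 × 3.1 = 0.651.
The CYP3A4 pathway (21% of clearance) drops to 0.15× activity: 0.21 × 0.15 = 0.0315.
The CYP2E1 pathway (17% of clearance) is boosted to 2.2× activity: 0.17 × 2.2 = 0.374.
The remaining 41% of clearance is unaffected.
CL_new/CL_old = 0.651 + 0.0315 + 0.374 + 0.41 = 1.4665.
New steady-state concentration = 56.6 / 1.4665 = 38.6 μmol/L (concentration scales inversely with clearance).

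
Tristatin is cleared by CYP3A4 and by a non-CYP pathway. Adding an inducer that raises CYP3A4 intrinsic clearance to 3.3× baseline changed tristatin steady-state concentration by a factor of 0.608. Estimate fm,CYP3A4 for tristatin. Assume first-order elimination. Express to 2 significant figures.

Write x for the fraction cleared via CYP3A4. The observed steady-state concentration change means clearance rose to 1/0.608 = 1.645 of baseline.
Only the CYP3A4 route changed, so 1.645 = x·3.3 + (1 − x), giving x = 0.28.

0.28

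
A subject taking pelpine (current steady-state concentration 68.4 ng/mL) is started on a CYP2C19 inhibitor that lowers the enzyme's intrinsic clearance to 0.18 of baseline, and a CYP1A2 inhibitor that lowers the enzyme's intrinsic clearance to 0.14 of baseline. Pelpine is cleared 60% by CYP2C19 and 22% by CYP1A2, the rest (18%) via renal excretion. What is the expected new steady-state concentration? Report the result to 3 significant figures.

The CYP2C19 pathway (60% of clearance) drops to 0.18× activity: 0.6 × 0.18 = 0.108.
The CYP1A2 pathway (22% of clearance) drops to 0.14× activity: 0.22 × 0.14 = 0.0308.
Non-CYP routes (18%) are unchanged.
Relative clearance = 0.108 + 0.0308 + 0.18 = 0.3188.
Dividing the baseline by the relative clearance: 68.4 / 0.3188 = 215 ng/mL.

215 ng/mL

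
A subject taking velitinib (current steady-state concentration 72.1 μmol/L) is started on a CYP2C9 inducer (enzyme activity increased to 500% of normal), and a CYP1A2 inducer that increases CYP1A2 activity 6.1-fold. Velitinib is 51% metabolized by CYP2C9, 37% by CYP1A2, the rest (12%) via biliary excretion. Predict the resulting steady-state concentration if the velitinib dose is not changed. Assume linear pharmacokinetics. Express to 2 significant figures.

15 μmol/L

CYP2C9: 0.51 × 5 = 2.55
CYP1A2: 0.37 × 6.1 = 2.257
Other: 0.12 (unchanged)
New clearance relative to baseline: 2.55 + 2.257 + 0.12 = 4.927.
Dividing the baseline by the relative clearance: 72.1 / 4.927 = 15 μmol/L.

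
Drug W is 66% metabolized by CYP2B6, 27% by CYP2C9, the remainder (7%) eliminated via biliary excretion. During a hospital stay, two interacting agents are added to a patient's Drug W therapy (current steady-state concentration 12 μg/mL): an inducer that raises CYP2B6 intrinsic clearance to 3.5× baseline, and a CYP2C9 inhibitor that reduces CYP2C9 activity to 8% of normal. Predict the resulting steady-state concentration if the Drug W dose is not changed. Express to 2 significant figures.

CYP2B6: 0.66 × 3.5 = 2.31
CYP2C9: 0.27 × 0.08 = 0.0216
Other: 0.07 (unchanged)
Relative clearance = 2.31 + 0.0216 + 0.07 = 2.4016.
Dividing the baseline by the relative clearance: 12 / 2.4016 = 5.0 μg/mL.

5.0 μg/mL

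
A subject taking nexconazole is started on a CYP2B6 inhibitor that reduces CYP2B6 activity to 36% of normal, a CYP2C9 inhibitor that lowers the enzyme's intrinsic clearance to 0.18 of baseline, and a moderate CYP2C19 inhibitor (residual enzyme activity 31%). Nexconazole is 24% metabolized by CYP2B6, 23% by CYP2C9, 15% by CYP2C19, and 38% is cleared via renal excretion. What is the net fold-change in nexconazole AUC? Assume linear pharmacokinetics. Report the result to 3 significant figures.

1.80

The CYP2B6 pathway (24% of clearance) drops to 0.36× activity: 0.24 × 0.36 = 0.0864.
The CYP2C9 pathway (23% of clearance) drops to 0.18× activity: 0.23 × 0.18 = 0.0414.
The CYP2C19 pathway (15% of clearance) falls to 0.31× activity: 0.15 × 0.31 = 0.0465.
The remaining 38% of clearance is unaffected.
New clearance relative to baseline: 0.0864 + 0.0414 + 0.0465 + 0.38 = 0.5543.
Because AUC varies inversely with clearance, the combined effect is 1 / 0.5543 = 1.80.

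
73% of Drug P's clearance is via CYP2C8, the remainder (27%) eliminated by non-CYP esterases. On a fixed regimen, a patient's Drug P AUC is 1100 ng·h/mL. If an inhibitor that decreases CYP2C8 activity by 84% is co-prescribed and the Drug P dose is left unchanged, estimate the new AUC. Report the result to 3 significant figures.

CYP2C8: 0.73 × 0.16 = 0.1168
Other: 0.27 (unchanged)
New clearance relative to baseline: 0.1168 + 0.27 = 0.3868.
AUC ∝ 1/CL, so new value = 1100 / 0.3868 = 2.84 × 10³ ng·h/mL.

2.84 × 10³ ng·h/mL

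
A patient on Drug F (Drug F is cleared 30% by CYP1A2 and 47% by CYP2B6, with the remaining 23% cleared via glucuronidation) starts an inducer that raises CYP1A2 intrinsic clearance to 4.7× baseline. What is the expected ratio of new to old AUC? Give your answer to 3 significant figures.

0.474

The CYP1A2 pathway (30% of clearance) rises to 4.7× activity: 0.3 × 4.7 = 1.41.
CYP2B6 (47%) and the residual 23% are unaffected.
CL_new/CL_old = 1.41 + 0.47 + 0.23 = 2.11.
AUC ratio = CL_old/CL_new = 1 / 2.11 = 0.474.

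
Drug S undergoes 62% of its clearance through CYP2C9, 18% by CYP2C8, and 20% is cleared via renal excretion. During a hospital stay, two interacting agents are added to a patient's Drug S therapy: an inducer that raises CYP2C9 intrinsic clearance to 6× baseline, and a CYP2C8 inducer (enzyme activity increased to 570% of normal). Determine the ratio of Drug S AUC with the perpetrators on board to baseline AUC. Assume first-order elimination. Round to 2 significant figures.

The CYP2C9 pathway (62% of clearance) increases to 6× activity: 0.62 × 6 = 3.72.
The CYP2C8 pathway (18% of clearance) rises to 5.7× activity: 0.18 × 5.7 = 1.026.
Non-CYP routes (20%) are unchanged.
CL_new/CL_old = 3.72 + 1.026 + 0.2 = 4.946.
Net AUC ratio = 1 / 4.946 = 0.20.

0.20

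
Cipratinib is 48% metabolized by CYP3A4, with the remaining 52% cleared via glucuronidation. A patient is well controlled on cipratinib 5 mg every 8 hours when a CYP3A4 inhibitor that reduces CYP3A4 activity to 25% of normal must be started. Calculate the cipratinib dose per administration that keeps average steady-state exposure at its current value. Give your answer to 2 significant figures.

3.2 mg

The CYP3A4 pathway (48% of clearance) drops to 0.25× activity: 0.48 × 0.25 = 0.12.
Non-CYP routes (52%) are unchanged.
CL_new/CL_old = 0.12 + 0.52 = 0.64.
To maintain the same steady-state level, dose must scale with clearance: new dose = 5 × 0.64 = 3.2 mg.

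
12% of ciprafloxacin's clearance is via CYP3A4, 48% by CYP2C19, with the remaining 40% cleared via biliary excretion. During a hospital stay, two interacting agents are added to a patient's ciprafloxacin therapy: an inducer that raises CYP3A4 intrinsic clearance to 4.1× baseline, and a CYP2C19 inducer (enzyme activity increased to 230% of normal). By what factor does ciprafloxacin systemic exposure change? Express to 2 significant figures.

The CYP3A4 pathway (12% of clearance) is boosted to 4.1× activity: 0.12 × 4.1 = 0.492.
The CYP2C19 pathway (48% of clearance) increases to 2.3× activity: 0.48 × 2.3 = 1.104.
Non-CYP routes (40%) are unchanged.
Relative clearance = 0.492 + 1.104 + 0.4 = 1.996.
Systemic exposure ∝ 1/CL: fold-change = 1 / 1.996 = 0.50.

0.50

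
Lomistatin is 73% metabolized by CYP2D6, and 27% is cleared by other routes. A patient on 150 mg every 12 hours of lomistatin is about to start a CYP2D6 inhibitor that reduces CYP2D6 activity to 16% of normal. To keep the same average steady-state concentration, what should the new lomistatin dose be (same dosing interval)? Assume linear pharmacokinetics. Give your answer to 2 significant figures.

The CYP2D6 pathway (73% of clearance) is reduced to 0.16× activity: 0.73 × 0.16 = 0.1168.
The remaining 27% of clearance is unaffected.
Relative clearance = 0.1168 + 0.27 = 0.3868.
Css,avg = (dose rate)/CL, so holding Css fixed requires dose ∝ CL: 150 × 0.3868 = 58 mg.

58 mg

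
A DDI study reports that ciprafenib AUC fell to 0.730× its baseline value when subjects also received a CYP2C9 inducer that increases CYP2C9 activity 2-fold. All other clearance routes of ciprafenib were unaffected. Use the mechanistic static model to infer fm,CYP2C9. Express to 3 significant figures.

0.370

CL'/CL = 1 / 0.730 = 1.37
2·fm + (1 − fm) = 1.37
fm = (1.37 − 1) / (2 − 1) = 0.370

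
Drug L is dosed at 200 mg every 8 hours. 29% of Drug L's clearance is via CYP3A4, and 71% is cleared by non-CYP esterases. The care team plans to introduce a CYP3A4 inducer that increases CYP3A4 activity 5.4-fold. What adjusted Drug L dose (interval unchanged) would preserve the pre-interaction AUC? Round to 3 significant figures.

455 mg

CYP3A4: 0.29 × 5.4 = 1.566
Other: 0.71 (unchanged)
Relative clearance = 1.566 + 0.71 = 2.276.
Exposure is unchanged when dose changes in proportion to clearance. New dose = 200 mg × 2.276 = 455 mg.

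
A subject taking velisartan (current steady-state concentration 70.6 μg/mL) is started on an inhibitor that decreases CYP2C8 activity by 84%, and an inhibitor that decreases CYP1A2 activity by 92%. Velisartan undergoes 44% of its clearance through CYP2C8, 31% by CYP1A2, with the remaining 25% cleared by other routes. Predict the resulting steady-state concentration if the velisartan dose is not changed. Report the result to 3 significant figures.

205 μg/mL

The CYP2C8 pathway (44% of clearance) falls to 0.16× activity: 0.44 × 0.16 = 0.0704.
The CYP1A2 pathway (31% of clearance) drops to 0.08× activity: 0.31 × 0.08 = 0.0248.
The remaining 25% of clearance is unaffected.
Relative clearance = 0.0704 + 0.0248 + 0.25 = 0.3452.
Dividing the baseline by the relative clearance: 70.6 / 0.3452 = 205 μg/mL.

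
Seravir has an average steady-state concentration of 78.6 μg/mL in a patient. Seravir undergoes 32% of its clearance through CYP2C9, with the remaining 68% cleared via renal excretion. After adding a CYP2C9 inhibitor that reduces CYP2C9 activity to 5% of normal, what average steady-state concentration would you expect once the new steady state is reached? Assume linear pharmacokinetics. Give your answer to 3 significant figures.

113 μg/mL

The CYP2C9 pathway (32% of clearance) falls to 0.05× activity: 0.32 × 0.05 = 0.016.
Non-CYP routes (68%) are unchanged.
Relative clearance = 0.016 + 0.68 = 0.696.
New average steady-state concentration = baseline ÷ relative clearance = 78.6 / 0.696 = 113 μg/mL.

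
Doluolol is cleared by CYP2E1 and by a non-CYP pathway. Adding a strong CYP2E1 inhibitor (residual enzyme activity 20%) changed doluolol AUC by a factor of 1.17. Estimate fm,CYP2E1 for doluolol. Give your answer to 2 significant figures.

0.18

CL'/CL = 1 / 1.17 = 0.8547
0.2·fm + (1 − fm) = 0.8547
fm = (0.8547 − 1) / (0.2 − 1) = 0.18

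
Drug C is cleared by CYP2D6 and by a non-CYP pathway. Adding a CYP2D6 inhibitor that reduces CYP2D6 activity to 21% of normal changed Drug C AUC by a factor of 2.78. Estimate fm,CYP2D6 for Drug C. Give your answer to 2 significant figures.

0.81

Call the CYP2D6 fraction fm. After the interaction, CL_new/CL_old = fm × 0.21 + (1 − fm).
AUC ratio = 1 / (new CL fraction), so new CL fraction = 1 / 2.78 = 0.3597.
fm × 0.21 + 1 − fm = 0.3597  ⇒  fm × (0.21 − 1) = −0.6403  ⇒  fm = 0.81.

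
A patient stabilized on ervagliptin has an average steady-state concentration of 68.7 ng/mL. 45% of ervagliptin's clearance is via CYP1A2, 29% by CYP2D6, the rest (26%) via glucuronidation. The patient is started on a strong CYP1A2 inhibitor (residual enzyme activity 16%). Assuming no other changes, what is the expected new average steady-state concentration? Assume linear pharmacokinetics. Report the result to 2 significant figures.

1.1 × 10² ng/mL

CYP1A2: 0.45 × 0.16 = 0.072
CYP2D6: 0.29 (unchanged)
Other: 0.26 (unchanged)
Relative clearance = 0.072 + 0.29 + 0.26 = 0.622.
With dosing unchanged, average steady-state concentration scales as 1/CL: 68.7 / 0.622 = 1.1 × 10² ng/mL.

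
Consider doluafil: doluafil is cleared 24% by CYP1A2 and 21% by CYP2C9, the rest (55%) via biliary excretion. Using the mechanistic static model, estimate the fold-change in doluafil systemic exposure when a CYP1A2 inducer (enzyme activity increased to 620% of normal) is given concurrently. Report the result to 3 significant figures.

CYP1A2: 0.24 × 6.2 = 1.488
CYP2C9: 0.21 (unchanged)
Other: 0.55 (unchanged)
New clearance relative to baseline: 1.488 + 0.21 + 0.55 = 2.248.
Since systemic exposure ∝ 1/CL, the ratio is 1 / 2.248 = 0.445.

0.445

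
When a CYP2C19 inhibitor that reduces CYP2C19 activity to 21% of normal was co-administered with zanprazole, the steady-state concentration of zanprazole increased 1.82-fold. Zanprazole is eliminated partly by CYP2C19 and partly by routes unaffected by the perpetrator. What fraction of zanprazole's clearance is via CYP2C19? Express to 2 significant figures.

Let x = fm,CYP2C19. Because steady-state concentration ∝ 1/CL, relative clearance fell to 1/1.82 = 0.5495.
Only the CYP2C19 route changed, so 0.5495 = x·0.21 + (1 − x), giving x = 0.57.

0.57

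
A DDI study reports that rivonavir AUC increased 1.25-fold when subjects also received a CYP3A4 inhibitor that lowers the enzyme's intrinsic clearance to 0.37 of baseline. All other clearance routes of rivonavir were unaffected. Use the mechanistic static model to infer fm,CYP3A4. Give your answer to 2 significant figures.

Call the CYP3A4 fraction fm. After the interaction, CL_new/CL_old = fm × 0.37 + (1 − fm).
AUC ratio = 1 / (new CL fraction), so new CL fraction = 1 / 1.25 = 0.8.
fm × 0.37 + 1 − fm = 0.8  ⇒  fm × (0.37 − 1) = −0.2  ⇒  fm = 0.32.

0.32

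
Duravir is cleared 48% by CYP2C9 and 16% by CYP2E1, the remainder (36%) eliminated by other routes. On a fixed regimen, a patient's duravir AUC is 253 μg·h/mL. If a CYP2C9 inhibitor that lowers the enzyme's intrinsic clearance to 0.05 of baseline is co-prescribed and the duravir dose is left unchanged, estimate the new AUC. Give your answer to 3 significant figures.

The CYP2C9 pathway (48% of clearance) drops to 0.05× activity: 0.48 × 0.05 = 0.024.
CYP2E1 (16%) and the residual 36% are unaffected.
New clearance relative to baseline: 0.024 + 0.16 + 0.36 = 0.544.
With dosing unchanged, AUC scales as 1/CL: 253 / 0.544 = 465 μg·h/mL.

465 μg·h/mL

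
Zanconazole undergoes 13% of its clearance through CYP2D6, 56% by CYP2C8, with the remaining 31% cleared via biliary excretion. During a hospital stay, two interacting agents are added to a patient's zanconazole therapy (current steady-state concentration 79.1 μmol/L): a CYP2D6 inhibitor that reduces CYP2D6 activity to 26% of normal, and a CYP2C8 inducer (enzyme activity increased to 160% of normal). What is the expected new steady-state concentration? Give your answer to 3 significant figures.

The CYP2D6 pathway (13% of clearance) is reduced to 0.26× activity: 0.13 × 0.26 = 0.0338.
The CYP2C8 pathway (56% of clearance) rises to 1.6× activity: 0.56 × 1.6 = 0.896.
The remaining 31% of clearance is unaffected.
New clearance relative to baseline: 0.0338 + 0.896 + 0.31 = 1.2398.
Steady-state concentration ∝ 1/CL: new value = 79.1 / 1.2398 = 63.8 μmol/L.

63.8 μmol/L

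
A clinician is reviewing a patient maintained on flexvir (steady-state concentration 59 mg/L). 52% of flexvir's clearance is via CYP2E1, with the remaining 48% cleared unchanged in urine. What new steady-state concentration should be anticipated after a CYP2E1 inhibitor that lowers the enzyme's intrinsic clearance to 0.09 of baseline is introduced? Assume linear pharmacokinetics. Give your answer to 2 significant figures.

The CYP2E1 pathway (52% of clearance) falls to 0.09× activity: 0.52 × 0.09 = 0.0468.
The remaining 48% of clearance is unaffected.
CL_new/CL_old = 0.0468 + 0.48 = 0.5268.
New steady-state concentration = baseline ÷ relative clearance = 59 / 0.5268 = 1.1 × 10² mg/L.

1.1 × 10² mg/L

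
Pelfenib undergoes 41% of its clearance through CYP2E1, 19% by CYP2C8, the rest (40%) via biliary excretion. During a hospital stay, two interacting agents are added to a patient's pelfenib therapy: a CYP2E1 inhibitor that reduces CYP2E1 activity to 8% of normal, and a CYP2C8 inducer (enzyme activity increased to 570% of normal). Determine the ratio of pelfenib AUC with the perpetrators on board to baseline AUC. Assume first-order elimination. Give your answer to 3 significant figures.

0.660

CYP2E1: 0.41 × 0.08 = 0.0328
CYP2C8: 0.19 × 5.7 = 1.083
Other: 0.4 (unchanged)
CL_new/CL_old = 0.0328 + 1.083 + 0.4 = 1.5158.
AUC ∝ 1/CL: fold-change = 1 / 1.5158 = 0.660.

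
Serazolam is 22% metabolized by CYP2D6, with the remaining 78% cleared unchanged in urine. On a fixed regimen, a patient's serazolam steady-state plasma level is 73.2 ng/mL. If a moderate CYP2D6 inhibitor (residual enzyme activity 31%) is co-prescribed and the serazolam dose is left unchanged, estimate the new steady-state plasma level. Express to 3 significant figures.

86.3 ng/mL

The CYP2D6 pathway (22% of clearance) drops to 0.31× activity: 0.22 × 0.31 = 0.0682.
The remaining 78% of clearance is unaffected.
CL_new/CL_old = 0.0682 + 0.78 = 0.8482.
With dosing unchanged, steady-state plasma level scales as 1/CL: 73.2 / 0.8482 = 86.3 ng/mL.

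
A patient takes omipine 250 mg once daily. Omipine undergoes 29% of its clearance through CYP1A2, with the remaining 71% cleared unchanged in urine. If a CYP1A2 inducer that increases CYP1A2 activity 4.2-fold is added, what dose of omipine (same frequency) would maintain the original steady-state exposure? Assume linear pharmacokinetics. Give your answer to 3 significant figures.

482 mg

CYP1A2: 0.29 × 4.2 = 1.218
Other: 0.71 (unchanged)
Relative clearance = 1.218 + 0.71 = 1.928.
To maintain the same steady-state level, dose must scale with clearance: new dose = 250 × 1.928 = 482 mg.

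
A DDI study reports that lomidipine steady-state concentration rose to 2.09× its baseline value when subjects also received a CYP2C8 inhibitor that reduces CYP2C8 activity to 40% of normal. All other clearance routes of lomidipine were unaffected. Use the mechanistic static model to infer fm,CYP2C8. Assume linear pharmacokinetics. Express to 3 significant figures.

CL'/CL = 1 / 2.09 = 0.4785
0.4·fm + (1 − fm) = 0.4785
fm = (0.4785 − 1) / (0.4 − 1) = 0.869

0.869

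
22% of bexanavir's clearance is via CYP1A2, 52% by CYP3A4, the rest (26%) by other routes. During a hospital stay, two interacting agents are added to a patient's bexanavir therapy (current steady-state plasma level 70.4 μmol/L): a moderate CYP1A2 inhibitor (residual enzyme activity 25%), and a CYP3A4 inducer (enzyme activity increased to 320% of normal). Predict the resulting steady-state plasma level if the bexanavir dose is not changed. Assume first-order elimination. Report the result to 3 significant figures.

35.6 μmol/L

CYP1A2: 0.22 × 0.25 = 0.055
CYP3A4: 0.52 × 3.2 = 1.664
Other: 0.26 (unchanged)
Relative clearance = 0.055 + 1.664 + 0.26 = 1.979.
Dividing the baseline by the relative clearance: 70.4 / 1.979 = 35.6 μmol/L.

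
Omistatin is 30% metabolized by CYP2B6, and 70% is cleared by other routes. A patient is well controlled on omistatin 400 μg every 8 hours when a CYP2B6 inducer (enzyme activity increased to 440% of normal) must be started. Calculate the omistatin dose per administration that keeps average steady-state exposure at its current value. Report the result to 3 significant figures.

The CYP2B6 pathway (30% of clearance) rises to 4.4× activity: 0.3 × 4.4 = 1.32.
Non-CYP routes (70%) are unchanged.
New clearance relative to baseline: 1.32 + 0.7 = 2.02.
Css,avg = (dose rate)/CL, so holding Css fixed requires dose ∝ CL: 400 × 2.02 = 808 μg.

808 μg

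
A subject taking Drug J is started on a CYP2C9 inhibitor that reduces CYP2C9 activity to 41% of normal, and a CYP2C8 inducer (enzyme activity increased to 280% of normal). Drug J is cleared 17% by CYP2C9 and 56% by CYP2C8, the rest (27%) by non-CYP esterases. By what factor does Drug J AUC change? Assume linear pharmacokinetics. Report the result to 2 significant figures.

0.52

CYP2C9: 0.17 × 0.41 = 0.0697
CYP2C8: 0.56 × 2.8 = 1.568
Other: 0.27 (unchanged)
CL_new/CL_old = 0.0697 + 1.568 + 0.27 = 1.9077.
Net AUC ratio = 1 / 1.9077 = 0.52.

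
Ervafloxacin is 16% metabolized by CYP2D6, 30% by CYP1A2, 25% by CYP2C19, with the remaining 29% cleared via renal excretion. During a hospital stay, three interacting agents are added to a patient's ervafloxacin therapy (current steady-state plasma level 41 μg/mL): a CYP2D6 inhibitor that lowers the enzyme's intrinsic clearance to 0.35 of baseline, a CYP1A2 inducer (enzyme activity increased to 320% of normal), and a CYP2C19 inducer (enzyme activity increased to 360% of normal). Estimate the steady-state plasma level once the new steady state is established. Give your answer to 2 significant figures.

CYP2D6: 0.16 × 0.35 = 0.056
CYP1A2: 0.3 × 3.2 = 0.96
CYP2C19: 0.25 × 3.6 = 0.9
Other: 0.29 (unchanged)
Relative clearance = 0.056 + 0.96 + 0.9 + 0.29 = 2.206.
Steady-state plasma level ∝ 1/CL: new value = 41 / 2.206 = 19 μg/mL.

19 μg/mL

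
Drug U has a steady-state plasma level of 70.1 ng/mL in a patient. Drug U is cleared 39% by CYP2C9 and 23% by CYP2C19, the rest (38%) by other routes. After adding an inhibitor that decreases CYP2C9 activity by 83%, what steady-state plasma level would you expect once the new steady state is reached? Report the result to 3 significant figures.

The CYP2C9 pathway (39% of clearance) is reduced to 0.17× activity: 0.39 × 0.17 = 0.0663.
CYP2C19 (23%) and the residual 38% are unaffected.
Relative clearance = 0.0663 + 0.23 + 0.38 = 0.6763.
With dosing unchanged, steady-state plasma level scales as 1/CL: 70.1 / 0.6763 = 104 ng/mL.

104 ng/mL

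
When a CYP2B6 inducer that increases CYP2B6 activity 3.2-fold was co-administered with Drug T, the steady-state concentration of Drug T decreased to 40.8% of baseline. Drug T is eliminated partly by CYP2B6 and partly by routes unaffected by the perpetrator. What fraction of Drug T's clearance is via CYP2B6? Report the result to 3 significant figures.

Let fm be the CYP2B6 fraction. New clearance relative to baseline = fm × 3.2 + (1 − fm).
Steady-state concentration ratio = 1 / (new CL fraction), so new CL fraction = 1 / 0.408 = 2.451.
fm × 3.2 + 1 − fm = 2.451  ⇒  fm × (3.2 − 1) = 1.451  ⇒  fm = 0.660.

0.660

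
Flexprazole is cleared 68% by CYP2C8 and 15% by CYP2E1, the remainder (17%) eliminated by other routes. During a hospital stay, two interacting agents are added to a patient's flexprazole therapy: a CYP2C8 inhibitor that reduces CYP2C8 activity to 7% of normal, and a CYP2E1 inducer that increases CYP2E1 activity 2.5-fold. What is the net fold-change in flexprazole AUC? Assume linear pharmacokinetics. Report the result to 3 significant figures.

The CYP2C8 pathway (68% of clearance) is reduced to 0.07× activity: 0.68 × 0.07 = 0.0476.
The CYP2E1 pathway (15% of clearance) rises to 2.5× activity: 0.15 × 2.5 = 0.375.
Non-CYP routes (17%) are unchanged.
CL_new/CL_old = 0.0476 + 0.375 + 0.17 = 0.5926.
AUC ∝ 1/CL: fold-change = 1 / 0.5926 = 1.69.

1.69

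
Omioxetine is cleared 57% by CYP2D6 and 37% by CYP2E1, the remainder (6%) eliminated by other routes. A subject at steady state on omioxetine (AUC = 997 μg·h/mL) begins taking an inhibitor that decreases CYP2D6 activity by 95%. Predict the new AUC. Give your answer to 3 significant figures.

2.17 × 10³ μg·h/mL

CYP2D6: 0.57 × 0.05 = 0.0285
CYP2E1: 0.37 (unchanged)
Other: 0.06 (unchanged)
CL_new/CL_old = 0.0285 + 0.37 + 0.06 = 0.4585.
AUC ∝ 1/CL, so new value = 997 / 0.4585 = 2.17 × 10³ μg·h/mL.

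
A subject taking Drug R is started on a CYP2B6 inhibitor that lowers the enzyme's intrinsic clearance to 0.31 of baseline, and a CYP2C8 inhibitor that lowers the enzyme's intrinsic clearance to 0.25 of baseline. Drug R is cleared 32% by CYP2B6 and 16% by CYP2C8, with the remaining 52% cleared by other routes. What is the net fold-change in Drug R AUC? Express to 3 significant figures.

1.52

CYP2B6: 0.32 × 0.31 = 0.0992
CYP2C8: 0.16 × 0.25 = 0.04
Other: 0.52 (unchanged)
New clearance relative to baseline: 0.0992 + 0.04 + 0.52 = 0.6592.
AUC ∝ 1/CL: fold-change = 1 / 0.6592 = 1.52.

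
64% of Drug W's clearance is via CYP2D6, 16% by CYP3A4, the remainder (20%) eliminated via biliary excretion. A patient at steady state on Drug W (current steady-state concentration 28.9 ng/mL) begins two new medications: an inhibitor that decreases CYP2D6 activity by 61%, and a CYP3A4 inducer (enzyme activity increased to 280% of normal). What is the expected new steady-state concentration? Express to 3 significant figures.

The CYP2D6 pathway (64% of clearance) drops to 0.39× activity: 0.64 × 0.39 = 0.2496.
The CYP3A4 pathway (16% of clearance) rises to 2.8× activity: 0.16 × 2.8 = 0.448.
Non-CYP routes (20%) are unchanged.
Relative clearance = 0.2496 + 0.448 + 0.2 = 0.8976.
New steady-state concentration = 28.9 / 0.8976 = 32.2 ng/mL (concentration scales inversely with clearance).

32.2 ng/mL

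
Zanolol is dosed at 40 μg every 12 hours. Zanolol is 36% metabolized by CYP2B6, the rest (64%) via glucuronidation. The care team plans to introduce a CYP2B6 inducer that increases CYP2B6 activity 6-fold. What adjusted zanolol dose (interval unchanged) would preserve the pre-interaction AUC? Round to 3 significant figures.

112 μg

The CYP2B6 pathway (36% of clearance) rises to 6× activity: 0.36 × 6 = 2.16.
Non-CYP routes (64%) are unchanged.
Relative clearance = 2.16 + 0.64 = 2.8.
To maintain the same steady-state level, dose must scale with clearance: new dose = 40 × 2.8 = 112 μg.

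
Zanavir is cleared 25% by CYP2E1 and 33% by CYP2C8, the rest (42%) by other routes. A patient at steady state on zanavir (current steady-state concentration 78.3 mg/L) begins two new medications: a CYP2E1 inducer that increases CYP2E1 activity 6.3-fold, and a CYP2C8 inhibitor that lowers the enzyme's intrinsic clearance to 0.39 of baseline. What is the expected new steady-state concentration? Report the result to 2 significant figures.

37 mg/L

CYP2E1: 0.25 × 6.3 = 1.575
CYP2C8: 0.33 × 0.39 = 0.1287
Other: 0.42 (unchanged)
New clearance relative to baseline: 1.575 + 0.1287 + 0.42 = 2.1237.
Steady-state concentration ∝ 1/CL: new value = 78.3 / 2.1237 = 37 mg/L.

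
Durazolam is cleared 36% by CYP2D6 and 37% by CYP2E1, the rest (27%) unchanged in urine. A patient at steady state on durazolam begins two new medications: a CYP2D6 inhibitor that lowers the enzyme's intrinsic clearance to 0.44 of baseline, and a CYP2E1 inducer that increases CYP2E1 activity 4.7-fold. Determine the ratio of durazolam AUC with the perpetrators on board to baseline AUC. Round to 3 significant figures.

CYP2D6: 0.36 × 0.44 = 0.1584
CYP2E1: 0.37 × 4.7 = 1.739
Other: 0.27 (unchanged)
New clearance relative to baseline: 0.1584 + 1.739 + 0.27 = 2.1674.
Net AUC ratio = 1 / 2.1674 = 0.461.

0.461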